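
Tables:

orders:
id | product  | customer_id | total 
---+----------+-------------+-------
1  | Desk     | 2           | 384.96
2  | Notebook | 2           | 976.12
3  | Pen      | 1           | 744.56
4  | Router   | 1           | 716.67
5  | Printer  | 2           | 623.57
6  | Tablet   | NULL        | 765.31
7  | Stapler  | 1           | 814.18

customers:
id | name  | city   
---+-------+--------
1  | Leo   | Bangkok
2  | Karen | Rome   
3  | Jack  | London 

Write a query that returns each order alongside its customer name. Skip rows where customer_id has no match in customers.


INNER JOIN keeps only orders rows whose customer_id matches an id in customers. Walk through each order:
  - order 1 (Desk): customer_id=2 -> matches Karen
  - order 2 (Notebook): customer_id=2 -> matches Karen
  - order 3 (Pen): customer_id=1 -> matches Leo
  - order 4 (Router): customer_id=1 -> matches Leo
  - order 5 (Printer): customer_id=2 -> matches Karen
  - order 6 (Tablet): customer_id=NULL, no match -> dropped
  - order 7 (Stapler): customer_id=1 -> matches Leo
So 1 of 7 rows is dropped.

SQL:
SELECT a.product, b.name AS customer
FROM orders a
INNER JOIN customers b ON a.customer_id = b.id

Result:
product  | customer
---------+---------
Desk     | Karen   
Notebook | Karen   
Pen      | Leo     
Router   | Leo     
Printer  | Karen   
Stapler  | Leo     


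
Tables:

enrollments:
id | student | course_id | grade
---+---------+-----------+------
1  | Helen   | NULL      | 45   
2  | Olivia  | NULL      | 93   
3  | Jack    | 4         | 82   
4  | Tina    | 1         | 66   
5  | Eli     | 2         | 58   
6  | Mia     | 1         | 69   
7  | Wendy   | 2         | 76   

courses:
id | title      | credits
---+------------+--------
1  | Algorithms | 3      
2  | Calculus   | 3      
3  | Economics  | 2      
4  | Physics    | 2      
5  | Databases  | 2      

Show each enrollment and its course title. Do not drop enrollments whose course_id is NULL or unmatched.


LEFT JOIN keeps every row from enrollments (the left table); where course_id has no match in courses, the course columns become NULL. Walk through each enrollment:
  - enrollment 1 (Helen): course_id=NULL, no match -> kept with NULL
  - enrollment 2 (Olivia): course_id=NULL, no match -> kept with NULL
  - enrollment 3 (Jack): course_id=4 -> matches Physics
  - enrollment 4 (Tina): course_id=1 -> matches Algorithms
  - enrollment 5 (Eli): course_id=2 -> matches Calculus
  - enrollment 6 (Mia): course_id=1 -> matches Algorithms
  - enrollment 7 (Wendy): course_id=2 -> matches Calculus
All 7 rows appear; 2 have NULL course.

SQL:
SELECT a.student, b.title AS course
FROM enrollments a
LEFT JOIN courses b ON a.course_id = b.id

Result:
student | course    
--------+-----------
Helen   | NULL      
Olivia  | NULL      
Jack    | Physics   
Tina    | Algorithms
Eli     | Calculus  
Mia     | Algorithms
Wendy   | Calculus  


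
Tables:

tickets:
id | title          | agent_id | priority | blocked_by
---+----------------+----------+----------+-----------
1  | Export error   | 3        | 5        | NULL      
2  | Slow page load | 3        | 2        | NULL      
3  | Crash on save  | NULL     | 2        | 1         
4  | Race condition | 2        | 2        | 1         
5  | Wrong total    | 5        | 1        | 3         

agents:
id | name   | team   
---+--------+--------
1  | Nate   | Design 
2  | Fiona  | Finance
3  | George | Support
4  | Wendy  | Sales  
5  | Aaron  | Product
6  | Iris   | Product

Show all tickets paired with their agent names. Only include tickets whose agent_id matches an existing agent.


INNER JOIN keeps only tickets rows whose agent_id matches an id in agents. Walk through each ticket:
  - ticket 1 (Export error): agent_id=3 -> matches George
  - ticket 2 (Slow page load): agent_id=3 -> matches George
  - ticket 3 (Crash on save): agent_id=NULL, no match -> dropped
  - ticket 4 (Race condition): agent_id=2 -> matches Fiona
  - ticket 5 (Wrong total): agent_id=5 -> matches Aaron
So 1 of 5 rows is dropped.

SQL:
SELECT a.title, b.name AS agent
FROM tickets a
INNER JOIN agents b ON a.agent_id = b.id

Result:
title          | agent 
---------------+-------
Export error   | George
Slow page load | George
Race condition | Fiona 
Wrong total    | Aaron 


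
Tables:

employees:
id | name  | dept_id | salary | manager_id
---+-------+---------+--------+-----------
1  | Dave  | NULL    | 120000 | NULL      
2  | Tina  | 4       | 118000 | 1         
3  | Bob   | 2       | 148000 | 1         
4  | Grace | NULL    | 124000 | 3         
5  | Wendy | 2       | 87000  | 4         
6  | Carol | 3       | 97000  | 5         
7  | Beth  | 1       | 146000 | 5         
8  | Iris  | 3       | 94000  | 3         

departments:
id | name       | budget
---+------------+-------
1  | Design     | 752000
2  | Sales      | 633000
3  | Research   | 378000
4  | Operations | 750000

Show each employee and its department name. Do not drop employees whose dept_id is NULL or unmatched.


LEFT JOIN keeps every row from employees (the left table); where dept_id has no match in departments, the department columns become NULL. Walk through each employee:
  - employee 1 (Dave): dept_id=NULL, no match -> kept with NULL
  - employee 2 (Tina): dept_id=4 -> matches Operations
  - employee 3 (Bob): dept_id=2 -> matches Sales
  - employee 4 (Grace): dept_id=NULL, no match -> kept with NULL
  - employee 5 (Wendy): dept_id=2 -> matches Sales
  - employee 6 (Carol): dept_id=3 -> matches Research
  - employee 7 (Beth): dept_id=1 -> matches Design
  - employee 8 (Iris): dept_id=3 -> matches Research
All 8 rows appear; 2 have NULL department.

SQL:
SELECT a.name, b.name AS department
FROM employees a
LEFT JOIN departments b ON a.dept_id = b.id

Result:
name  | department
------+-----------
Dave  | NULL      
Tina  | Operations
Bob   | Sales     
Grace | NULL      
Wendy | Sales     
Carol | Research  
Beth  | Design    
Iris  | Research  


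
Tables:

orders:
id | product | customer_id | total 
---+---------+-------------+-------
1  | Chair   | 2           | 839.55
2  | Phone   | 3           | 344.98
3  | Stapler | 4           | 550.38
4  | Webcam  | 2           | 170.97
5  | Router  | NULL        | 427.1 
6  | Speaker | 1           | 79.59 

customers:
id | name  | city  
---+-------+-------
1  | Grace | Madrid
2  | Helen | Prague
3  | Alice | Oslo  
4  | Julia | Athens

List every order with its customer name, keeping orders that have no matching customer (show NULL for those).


LEFT JOIN keeps every row from orders (the left table); where customer_id has no match in customers, the customer columns become NULL. Walk through each order:
  - order 1 (Chair): customer_id=2 -> matches Helen
  - order 2 (Phone): customer_id=3 -> matches Alice
  - order 3 (Stapler): customer_id=4 -> matches Julia
  - order 4 (Webcam): customer_id=2 -> matches Helen
  - order 5 (Router): customer_id=NULL, no match -> kept with NULL
  - order 6 (Speaker): customer_id=1 -> matches Grace
All 6 rows appear; 1 has NULL customer.

SQL:
SELECT a.product, b.name AS customer
FROM orders a
LEFT JOIN customers b ON a.customer_id = b.id

Result:
product | customer
--------+---------
Chair   | Helen   
Phone   | Alice   
Stapler | Julia   
Webcam  | Helen   
Router  | NULL    
Speaker | Grace   


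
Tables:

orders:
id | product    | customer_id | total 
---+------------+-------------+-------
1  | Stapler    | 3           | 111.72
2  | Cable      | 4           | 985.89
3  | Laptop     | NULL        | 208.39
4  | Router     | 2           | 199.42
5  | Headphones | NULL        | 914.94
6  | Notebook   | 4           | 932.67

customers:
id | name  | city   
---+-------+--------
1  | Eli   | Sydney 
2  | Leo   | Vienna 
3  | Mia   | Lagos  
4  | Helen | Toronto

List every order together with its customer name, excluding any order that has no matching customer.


INNER JOIN keeps only orders rows whose customer_id matches an id in customers. Walk through each order:
  - order 1 (Stapler): customer_id=3 -> matches Mia
  - order 2 (Cable): customer_id=4 -> matches Helen
  - order 3 (Laptop): customer_id=NULL, no match -> dropped
  - order 4 (Router): customer_id=2 -> matches Leo
  - order 5 (Headphones): customer_id=NULL, no match -> dropped
  - order 6 (Notebook): customer_id=4 -> matches Helen
So 2 of 6 rows are dropped.

SQL:
SELECT a.product, b.name AS customer
FROM orders a
INNER JOIN customers b ON a.customer_id = b.id

Result:
product  | customer
---------+---------
Stapler  | Mia     
Cable    | Helen   
Router   | Leo     
Notebook | Helen   


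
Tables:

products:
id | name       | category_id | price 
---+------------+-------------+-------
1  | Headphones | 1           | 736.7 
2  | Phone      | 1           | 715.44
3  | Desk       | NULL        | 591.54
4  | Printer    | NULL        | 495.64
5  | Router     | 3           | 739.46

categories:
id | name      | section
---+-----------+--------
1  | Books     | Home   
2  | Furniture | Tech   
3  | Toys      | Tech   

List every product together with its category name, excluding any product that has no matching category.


INNER JOIN keeps only products rows whose category_id matches an id in categories. Walk through each product:
  - product 1 (Headphones): category_id=1 -> matches Books
  - product 2 (Phone): category_id=1 -> matches Books
  - product 3 (Desk): category_id=NULL, no match -> dropped
  - product 4 (Printer): category_id=NULL, no match -> dropped
  - product 5 (Router): category_id=3 -> matches Toys
So 2 of 5 rows are dropped.

SQL:
SELECT a.name, b.name AS category
FROM products a
INNER JOIN categories b ON a.category_id = b.id

Result:
name       | category
-----------+---------
Headphones | Books   
Phone      | Books   
Router     | Toys    


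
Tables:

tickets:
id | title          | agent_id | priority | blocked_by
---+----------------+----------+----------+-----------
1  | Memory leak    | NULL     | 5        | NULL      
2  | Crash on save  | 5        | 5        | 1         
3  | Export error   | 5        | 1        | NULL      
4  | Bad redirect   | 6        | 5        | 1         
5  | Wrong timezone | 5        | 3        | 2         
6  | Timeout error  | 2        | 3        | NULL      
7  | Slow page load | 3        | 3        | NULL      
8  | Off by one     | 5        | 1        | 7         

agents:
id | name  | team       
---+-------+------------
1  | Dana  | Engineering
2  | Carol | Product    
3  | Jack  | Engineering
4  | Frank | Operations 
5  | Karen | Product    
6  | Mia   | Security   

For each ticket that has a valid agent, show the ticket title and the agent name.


INNER JOIN keeps only tickets rows whose agent_id matches an id in agents. Walk through each ticket:
  - ticket 1 (Memory leak): agent_id=NULL, no match -> dropped
  - ticket 2 (Crash on save): agent_id=5 -> matches Karen
  - ticket 3 (Export error): agent_id=5 -> matches Karen
  - ticket 4 (Bad redirect): agent_id=6 -> matches Mia
  - ticket 5 (Wrong timezone): agent_id=5 -> matches Karen
  - ticket 6 (Timeout error): agent_id=2 -> matches Carol
  - ticket 7 (Slow page load): agent_id=3 -> matches Jack
  - ticket 8 (Off by one): agent_id=5 -> matches Karen
So 1 of 8 rows is dropped.

SQL:
SELECT a.title, b.name AS agent
FROM tickets a
INNER JOIN agents b ON a.agent_id = b.id

Result:
title          | agent
---------------+------
Crash on save  | Karen
Export error   | Karen
Bad redirect   | Mia  
Wrong timezone | Karen
Timeout error  | Carol
Slow page load | Jack 
Off by one     | Karen


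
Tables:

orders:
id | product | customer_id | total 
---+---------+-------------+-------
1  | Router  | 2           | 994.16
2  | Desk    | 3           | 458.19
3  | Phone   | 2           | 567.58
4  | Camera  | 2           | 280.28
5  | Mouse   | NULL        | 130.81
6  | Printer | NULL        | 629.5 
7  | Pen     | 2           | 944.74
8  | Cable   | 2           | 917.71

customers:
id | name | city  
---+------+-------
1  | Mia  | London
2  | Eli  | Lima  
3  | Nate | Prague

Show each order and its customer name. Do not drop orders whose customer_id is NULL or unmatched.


LEFT JOIN keeps every row from orders (the left table); where customer_id has no match in customers, the customer columns become NULL. Walk through each order:
  - order 1 (Router): customer_id=2 -> matches Eli
  - order 2 (Desk): customer_id=3 -> matches Nate
  - order 3 (Phone): customer_id=2 -> matches Eli
  - order 4 (Camera): customer_id=2 -> matches Eli
  - order 5 (Mouse): customer_id=NULL, no match -> kept with NULL
  - order 6 (Printer): customer_id=NULL, no match -> kept with NULL
  - order 7 (Pen): customer_id=2 -> matches Eli
  - order 8 (Cable): customer_id=2 -> matches Eli
All 8 rows appear; 2 have NULL customer.

SQL:
SELECT a.product, b.name AS customer
FROM orders a
LEFT JOIN customers b ON a.customer_id = b.id

Result:
product | customer
--------+---------
Router  | Eli     
Desk    | Nate    
Phone   | Eli     
Camera  | Eli     
Mouse   | NULL    
Printer | NULL    
Pen     | Eli     
Cable   | Eli     


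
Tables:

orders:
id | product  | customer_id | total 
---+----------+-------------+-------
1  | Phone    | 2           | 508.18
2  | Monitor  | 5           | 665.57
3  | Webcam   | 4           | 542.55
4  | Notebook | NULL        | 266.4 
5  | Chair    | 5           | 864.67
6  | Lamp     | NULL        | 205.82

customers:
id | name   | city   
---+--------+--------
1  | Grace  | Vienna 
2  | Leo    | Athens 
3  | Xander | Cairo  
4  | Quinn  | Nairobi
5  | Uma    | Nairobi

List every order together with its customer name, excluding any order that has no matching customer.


INNER JOIN keeps only orders rows whose customer_id matches an id in customers. Walk through each order:
  - order 1 (Phone): customer_id=2 -> matches Leo
  - order 2 (Monitor): customer_id=5 -> matches Uma
  - order 3 (Webcam): customer_id=4 -> matches Quinn
  - order 4 (Notebook): customer_id=NULL, no match -> dropped
  - order 5 (Chair): customer_id=5 -> matches Uma
  - order 6 (Lamp): customer_id=NULL, no match -> dropped
So 2 of 6 rows are dropped.

SQL:
SELECT a.product, b.name AS customer
FROM orders a
INNER JOIN customers b ON a.customer_id = b.id

Result:
product | customer
--------+---------
Phone   | Leo     
Monitor | Uma     
Webcam  | Quinn   
Chair   | Uma     


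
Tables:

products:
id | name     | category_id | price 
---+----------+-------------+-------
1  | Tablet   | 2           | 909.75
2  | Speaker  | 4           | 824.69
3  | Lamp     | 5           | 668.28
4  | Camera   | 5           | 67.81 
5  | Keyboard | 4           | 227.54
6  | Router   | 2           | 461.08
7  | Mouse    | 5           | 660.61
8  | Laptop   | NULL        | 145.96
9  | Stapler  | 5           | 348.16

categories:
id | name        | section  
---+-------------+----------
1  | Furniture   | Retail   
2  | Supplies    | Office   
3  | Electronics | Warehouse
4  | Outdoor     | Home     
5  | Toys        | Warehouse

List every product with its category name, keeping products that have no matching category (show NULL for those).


LEFT JOIN keeps every row from products (the left table); where category_id has no match in categories, the category columns become NULL. Walk through each product:
  - product 1 (Tablet): category_id=2 -> matches Supplies
  - product 2 (Speaker): category_id=4 -> matches Outdoor
  - product 3 (Lamp): category_id=5 -> matches Toys
  - product 4 (Camera): category_id=5 -> matches Toys
  - product 5 (Keyboard): category_id=4 -> matches Outdoor
  - product 6 (Router): category_id=2 -> matches Supplies
  - product 7 (Mouse): category_id=5 -> matches Toys
  - product 8 (Laptop): category_id=NULL, no match -> kept with NULL
  - product 9 (Stapler): category_id=5 -> matches Toys
All 9 rows appear; 1 has NULL category.

SQL:
SELECT a.name, b.name AS category
FROM products a
LEFT JOIN categories b ON a.category_id = b.id

Result:
name     | category
---------+---------
Tablet   | Supplies
Speaker  | Outdoor 
Lamp     | Toys    
Camera   | Toys    
Keyboard | Outdoor 
Router   | Supplies
Mouse    | Toys    
Laptop   | NULL    
Stapler  | Toys    


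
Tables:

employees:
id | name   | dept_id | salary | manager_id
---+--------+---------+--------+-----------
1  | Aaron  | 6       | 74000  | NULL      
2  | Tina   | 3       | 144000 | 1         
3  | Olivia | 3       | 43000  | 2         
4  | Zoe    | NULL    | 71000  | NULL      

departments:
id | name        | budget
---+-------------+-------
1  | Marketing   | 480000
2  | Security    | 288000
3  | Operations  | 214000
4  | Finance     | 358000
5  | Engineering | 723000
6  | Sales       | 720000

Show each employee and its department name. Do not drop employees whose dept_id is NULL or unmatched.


LEFT JOIN keeps every row from employees (the left table); where dept_id has no match in departments, the department columns become NULL. Walk through each employee:
  - employee 1 (Aaron): dept_id=6 -> matches Sales
  - employee 2 (Tina): dept_id=3 -> matches Operations
  - employee 3 (Olivia): dept_id=3 -> matches Operations
  - employee 4 (Zoe): dept_id=NULL, no match -> kept with NULL
All 4 rows appear; 1 has NULL department.

SQL:
SELECT a.name, b.name AS department
FROM employees a
LEFT JOIN departments b ON a.dept_id = b.id

Result:
name   | department
-------+-----------
Aaron  | Sales     
Tina   | Operations
Olivia | Operations
Zoe    | NULL      


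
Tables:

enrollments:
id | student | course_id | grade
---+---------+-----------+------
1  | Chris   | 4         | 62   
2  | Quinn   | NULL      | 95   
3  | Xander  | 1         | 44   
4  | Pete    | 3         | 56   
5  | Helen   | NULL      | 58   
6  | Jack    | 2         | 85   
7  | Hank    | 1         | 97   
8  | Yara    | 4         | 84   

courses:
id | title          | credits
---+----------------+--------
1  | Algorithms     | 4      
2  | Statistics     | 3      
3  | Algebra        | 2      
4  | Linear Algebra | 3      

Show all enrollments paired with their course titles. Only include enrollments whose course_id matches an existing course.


INNER JOIN keeps only enrollments rows whose course_id matches an id in courses. Walk through each enrollment:
  - enrollment 1 (Chris): course_id=4 -> matches Linear Algebra
  - enrollment 2 (Quinn): course_id=NULL, no match -> dropped
  - enrollment 3 (Xander): course_id=1 -> matches Algorithms
  - enrollment 4 (Pete): course_id=3 -> matches Algebra
  - enrollment 5 (Helen): course_id=NULL, no match -> dropped
  - enrollment 6 (Jack): course_id=2 -> matches Statistics
  - enrollment 7 (Hank): course_id=1 -> matches Algorithms
  - enrollment 8 (Yara): course_id=4 -> matches Linear Algebra
So 2 of 8 rows are dropped.

SQL:
SELECT a.student, b.title AS course
FROM enrollments a
INNER JOIN courses b ON a.course_id = b.id

Result:
student | course        
--------+---------------
Chris   | Linear Algebra
Xander  | Algorithms    
Pete    | Algebra       
Jack    | Statistics    
Hank    | Algorithms    
Yara    | Linear Algebra


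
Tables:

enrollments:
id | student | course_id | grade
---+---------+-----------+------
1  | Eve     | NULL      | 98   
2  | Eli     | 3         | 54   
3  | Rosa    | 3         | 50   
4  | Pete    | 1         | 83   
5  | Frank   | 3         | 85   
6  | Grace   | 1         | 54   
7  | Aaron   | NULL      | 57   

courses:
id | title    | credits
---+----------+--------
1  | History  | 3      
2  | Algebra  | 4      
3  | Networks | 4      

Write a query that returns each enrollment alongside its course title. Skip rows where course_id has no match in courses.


INNER JOIN keeps only enrollments rows whose course_id matches an id in courses. Walk through each enrollment:
  - enrollment 1 (Eve): course_id=NULL, no match -> dropped
  - enrollment 2 (Eli): course_id=3 -> matches Networks
  - enrollment 3 (Rosa): course_id=3 -> matches Networks
  - enrollment 4 (Pete): course_id=1 -> matches History
  - enrollment 5 (Frank): course_id=3 -> matches Networks
  - enrollment 6 (Grace): course_id=1 -> matches History
  - enrollment 7 (Aaron): course_id=NULL, no match -> dropped
So 2 of 7 rows are dropped.

SQL:
SELECT a.student, b.title AS course
FROM enrollments a
INNER JOIN courses b ON a.course_id = b.id

Result:
student | course  
--------+---------
Eli     | Networks
Rosa    | Networks
Pete    | History 
Frank   | Networks
Grace   | History 


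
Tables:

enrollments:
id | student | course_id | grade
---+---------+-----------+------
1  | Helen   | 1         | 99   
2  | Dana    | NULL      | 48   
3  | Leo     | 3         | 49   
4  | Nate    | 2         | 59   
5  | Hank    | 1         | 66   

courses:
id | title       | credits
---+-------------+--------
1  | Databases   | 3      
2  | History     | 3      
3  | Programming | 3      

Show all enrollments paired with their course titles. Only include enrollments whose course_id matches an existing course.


INNER JOIN keeps only enrollments rows whose course_id matches an id in courses. Walk through each enrollment:
  - enrollment 1 (Helen): course_id=1 -> matches Databases
  - enrollment 2 (Dana): course_id=NULL, no match -> dropped
  - enrollment 3 (Leo): course_id=3 -> matches Programming
  - enrollment 4 (Nate): course_id=2 -> matches History
  - enrollment 5 (Hank): course_id=1 -> matches Databases
So 1 of 5 rows is dropped.

SQL:
SELECT a.student, b.title AS course
FROM enrollments a
INNER JOIN courses b ON a.course_id = b.id

Result:
student | course     
--------+------------
Helen   | Databases  
Leo     | Programming
Nate    | History    
Hank    | Databases  


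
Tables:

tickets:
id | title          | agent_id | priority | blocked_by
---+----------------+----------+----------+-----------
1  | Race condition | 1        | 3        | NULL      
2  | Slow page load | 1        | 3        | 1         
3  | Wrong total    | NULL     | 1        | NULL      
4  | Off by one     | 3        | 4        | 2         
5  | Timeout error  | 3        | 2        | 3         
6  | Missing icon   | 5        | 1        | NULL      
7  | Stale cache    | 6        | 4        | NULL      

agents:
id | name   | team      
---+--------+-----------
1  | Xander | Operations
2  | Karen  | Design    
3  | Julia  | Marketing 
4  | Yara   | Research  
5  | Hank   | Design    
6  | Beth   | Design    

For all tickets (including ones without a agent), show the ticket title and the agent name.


LEFT JOIN keeps every row from tickets (the left table); where agent_id has no match in agents, the agent columns become NULL. Walk through each ticket:
  - ticket 1 (Race condition): agent_id=1 -> matches Xander
  - ticket 2 (Slow page load): agent_id=1 -> matches Xander
  - ticket 3 (Wrong total): agent_id=NULL, no match -> kept with NULL
  - ticket 4 (Off by one): agent_id=3 -> matches Julia
  - ticket 5 (Timeout error): agent_id=3 -> matches Julia
  - ticket 6 (Missing icon): agent_id=5 -> matches Hank
  - ticket 7 (Stale cache): agent_id=6 -> matches Beth
All 7 rows appear; 1 has NULL agent.

SQL:
SELECT a.title, b.name AS agent
FROM tickets a
LEFT JOIN agents b ON a.agent_id = b.id

Result:
title          | agent 
---------------+-------
Race condition | Xander
Slow page load | Xander
Wrong total    | NULL  
Off by one     | Julia 
Timeout error  | Julia 
Missing icon   | Hank  
Stale cache    | Beth  


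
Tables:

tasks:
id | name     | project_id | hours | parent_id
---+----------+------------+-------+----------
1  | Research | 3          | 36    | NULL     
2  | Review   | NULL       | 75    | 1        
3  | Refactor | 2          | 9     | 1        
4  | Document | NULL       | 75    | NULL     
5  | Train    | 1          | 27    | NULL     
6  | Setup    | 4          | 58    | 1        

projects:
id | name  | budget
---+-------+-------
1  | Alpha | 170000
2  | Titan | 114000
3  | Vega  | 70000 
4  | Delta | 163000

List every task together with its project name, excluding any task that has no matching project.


INNER JOIN keeps only tasks rows whose project_id matches an id in projects. Walk through each task:
  - task 1 (Research): project_id=3 -> matches Vega
  - task 2 (Review): project_id=NULL, no match -> dropped
  - task 3 (Refactor): project_id=2 -> matches Titan
  - task 4 (Document): project_id=NULL, no match -> dropped
  - task 5 (Train): project_id=1 -> matches Alpha
  - task 6 (Setup): project_id=4 -> matches Delta
So 2 of 6 rows are dropped.

SQL:
SELECT a.name, b.name AS project
FROM tasks a
INNER JOIN projects b ON a.project_id = b.id

Result:
name     | project
---------+--------
Research | Vega   
Refactor | Titan  
Train    | Alpha  
Setup    | Delta  


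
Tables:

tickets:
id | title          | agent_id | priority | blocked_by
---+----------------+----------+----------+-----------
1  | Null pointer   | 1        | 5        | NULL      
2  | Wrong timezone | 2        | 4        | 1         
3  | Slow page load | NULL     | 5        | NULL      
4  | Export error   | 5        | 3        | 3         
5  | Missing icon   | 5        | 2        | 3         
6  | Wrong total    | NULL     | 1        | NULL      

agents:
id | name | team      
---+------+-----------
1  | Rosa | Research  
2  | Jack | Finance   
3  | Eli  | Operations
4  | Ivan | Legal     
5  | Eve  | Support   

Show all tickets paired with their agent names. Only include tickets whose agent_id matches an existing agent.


INNER JOIN keeps only tickets rows whose agent_id matches an id in agents. Walk through each ticket:
  - ticket 1 (Null pointer): agent_id=1 -> matches Rosa
  - ticket 2 (Wrong timezone): agent_id=2 -> matches Jack
  - ticket 3 (Slow page load): agent_id=NULL, no match -> dropped
  - ticket 4 (Export error): agent_id=5 -> matches Eve
  - ticket 5 (Missing icon): agent_id=5 -> matches Eve
  - ticket 6 (Wrong total): agent_id=NULL, no match -> dropped
So 2 of 6 rows are dropped.

SQL:
SELECT a.title, b.name AS agent
FROM tickets a
INNER JOIN agents b ON a.agent_id = b.id

Result:
title          | agent
---------------+------
Null pointer   | Rosa 
Wrong timezone | Jack 
Export error   | Eve  
Missing icon   | Eve  


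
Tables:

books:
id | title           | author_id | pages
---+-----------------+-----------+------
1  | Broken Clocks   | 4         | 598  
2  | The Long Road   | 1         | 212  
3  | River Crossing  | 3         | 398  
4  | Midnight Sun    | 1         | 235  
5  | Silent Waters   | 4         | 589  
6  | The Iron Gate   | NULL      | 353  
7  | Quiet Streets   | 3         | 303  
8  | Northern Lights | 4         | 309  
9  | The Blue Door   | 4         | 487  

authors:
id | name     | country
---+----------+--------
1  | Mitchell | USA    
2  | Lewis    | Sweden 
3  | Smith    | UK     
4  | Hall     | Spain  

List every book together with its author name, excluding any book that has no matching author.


INNER JOIN keeps only books rows whose author_id matches an id in authors. Walk through each book:
  - book 1 (Broken Clocks): author_id=4 -> matches Hall
  - book 2 (The Long Road): author_id=1 -> matches Mitchell
  - book 3 (River Crossing): author_id=3 -> matches Smith
  - book 4 (Midnight Sun): author_id=1 -> matches Mitchell
  - book 5 (Silent Waters): author_id=4 -> matches Hall
  - book 6 (The Iron Gate): author_id=NULL, no match -> dropped
  - book 7 (Quiet Streets): author_id=3 -> matches Smith
  - book 8 (Northern Lights): author_id=4 -> matches Hall
  - book 9 (The Blue Door): author_id=4 -> matches Hall
So 1 of 9 rows is dropped.

SQL:
SELECT a.title, b.name AS author
FROM books a
INNER JOIN authors b ON a.author_id = b.id

Result:
title           | author  
----------------+---------
Broken Clocks   | Hall    
The Long Road   | Mitchell
River Crossing  | Smith   
Midnight Sun    | Mitchell
Silent Waters   | Hall    
Quiet Streets   | Smith   
Northern Lights | Hall    
The Blue Door   | Hall    


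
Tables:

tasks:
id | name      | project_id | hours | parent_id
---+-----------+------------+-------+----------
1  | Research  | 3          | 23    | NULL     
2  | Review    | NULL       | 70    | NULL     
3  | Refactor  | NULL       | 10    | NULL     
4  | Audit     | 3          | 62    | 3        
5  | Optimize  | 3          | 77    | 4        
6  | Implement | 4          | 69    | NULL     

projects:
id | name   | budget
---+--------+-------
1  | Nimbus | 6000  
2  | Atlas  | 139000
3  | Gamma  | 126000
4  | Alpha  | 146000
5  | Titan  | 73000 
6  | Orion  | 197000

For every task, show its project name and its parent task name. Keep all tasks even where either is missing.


Two LEFT JOINs from the same base table tasks: one to projects via project_id, one to tasks itself via parent_id. Both are LEFT so every task is preserved.
Match against projects:
  - task 1 (Research): project_id=3 -> matches Gamma
  - task 2 (Review): project_id=NULL, no match -> kept with NULL
  - task 3 (Refactor): project_id=NULL, no match -> kept with NULL
  - task 4 (Audit): project_id=3 -> matches Gamma
  - task 5 (Optimize): project_id=3 -> matches Gamma
  - task 6 (Implement): project_id=4 -> matches Alpha
Match against tasks (self):
  - task 1 (Research): parent_id=NULL -> NULL
  - task 2 (Review): parent_id=NULL -> NULL
  - task 3 (Refactor): parent_id=NULL -> NULL
  - task 4 (Audit): parent_id=3 -> Refactor
  - task 5 (Optimize): parent_id=4 -> Audit
  - task 6 (Implement): parent_id=NULL -> NULL

SQL:
SELECT a.name, b.name AS project, c.name AS parent
FROM tasks a
LEFT JOIN projects b ON a.project_id = b.id
LEFT JOIN tasks c ON a.parent_id = c.id

Result:
name      | project | parent  
----------+---------+---------
Research  | Gamma   | NULL    
Review    | NULL    | NULL    
Refactor  | NULL    | NULL    
Audit     | Gamma   | Refactor
Optimize  | Gamma   | Audit   
Implement | Alpha   | NULL    


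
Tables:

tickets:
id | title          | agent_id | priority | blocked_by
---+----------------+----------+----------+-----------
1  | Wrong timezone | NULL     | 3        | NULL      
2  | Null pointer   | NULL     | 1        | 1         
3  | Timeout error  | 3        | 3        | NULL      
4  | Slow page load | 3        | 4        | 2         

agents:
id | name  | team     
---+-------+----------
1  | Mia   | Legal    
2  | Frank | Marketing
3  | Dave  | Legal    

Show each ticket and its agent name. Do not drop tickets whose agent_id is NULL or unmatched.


LEFT JOIN keeps every row from tickets (the left table); where agent_id has no match in agents, the agent columns become NULL. Walk through each ticket:
  - ticket 1 (Wrong timezone): agent_id=NULL, no match -> kept with NULL
  - ticket 2 (Null pointer): agent_id=NULL, no match -> kept with NULL
  - ticket 3 (Timeout error): agent_id=3 -> matches Dave
  - ticket 4 (Slow page load): agent_id=3 -> matches Dave
All 4 rows appear; 2 have NULL agent.

SQL:
SELECT a.title, b.name AS agent
FROM tickets a
LEFT JOIN agents b ON a.agent_id = b.id

Result:
title          | agent
---------------+------
Wrong timezone | NULL 
Null pointer   | NULL 
Timeout error  | Dave 
Slow page load | Dave 


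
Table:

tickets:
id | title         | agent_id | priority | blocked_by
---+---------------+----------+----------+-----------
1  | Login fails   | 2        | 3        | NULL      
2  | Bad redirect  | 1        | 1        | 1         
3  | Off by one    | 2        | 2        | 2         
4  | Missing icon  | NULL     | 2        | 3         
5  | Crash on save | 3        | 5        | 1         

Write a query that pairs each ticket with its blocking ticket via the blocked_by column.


This is a self-join: tickets is joined to a second copy of itself, matching each row's blocked_by to another row's id. Use LEFT JOIN so rows with blocked_by=NULL are kept.
  - ticket 1 (Login fails): blocked_by=NULL -> NULL
  - ticket 2 (Bad redirect): blocked_by=1 -> Login fails
  - ticket 3 (Off by one): blocked_by=2 -> Bad redirect
  - ticket 4 (Missing icon): blocked_by=3 -> Off by one
  - ticket 5 (Crash on save): blocked_by=1 -> Login fails

SQL:
SELECT a.title AS item, b.title AS blocked_by
FROM tickets a
LEFT JOIN tickets b ON a.blocked_by = b.id

Result:
item          | blocked_by  
--------------+-------------
Login fails   | NULL        
Bad redirect  | Login fails 
Off by one    | Bad redirect
Missing icon  | Off by one  
Crash on save | Login fails 


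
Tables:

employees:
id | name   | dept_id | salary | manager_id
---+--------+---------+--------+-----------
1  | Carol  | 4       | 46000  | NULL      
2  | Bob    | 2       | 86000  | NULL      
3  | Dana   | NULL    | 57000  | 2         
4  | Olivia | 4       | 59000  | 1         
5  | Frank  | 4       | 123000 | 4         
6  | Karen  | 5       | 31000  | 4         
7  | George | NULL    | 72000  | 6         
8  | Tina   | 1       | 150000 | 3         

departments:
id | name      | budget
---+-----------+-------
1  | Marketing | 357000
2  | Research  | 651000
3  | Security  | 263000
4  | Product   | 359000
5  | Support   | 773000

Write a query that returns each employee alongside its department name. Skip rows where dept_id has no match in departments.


INNER JOIN keeps only employees rows whose dept_id matches an id in departments. Walk through each employee:
  - employee 1 (Carol): dept_id=4 -> matches Product
  - employee 2 (Bob): dept_id=2 -> matches Research
  - employee 3 (Dana): dept_id=NULL, no match -> dropped
  - employee 4 (Olivia): dept_id=4 -> matches Product
  - employee 5 (Frank): dept_id=4 -> matches Product
  - employee 6 (Karen): dept_id=5 -> matches Support
  - employee 7 (George): dept_id=NULL, no match -> dropped
  - employee 8 (Tina): dept_id=1 -> matches Marketing
So 2 of 8 rows are dropped.

SQL:
SELECT a.name, b.name AS department
FROM employees a
INNER JOIN departments b ON a.dept_id = b.id

Result:
name   | department
-------+-----------
Carol  | Product   
Bob    | Research  
Olivia | Product   
Frank  | Product   
Karen  | Support   
Tina   | Marketing 


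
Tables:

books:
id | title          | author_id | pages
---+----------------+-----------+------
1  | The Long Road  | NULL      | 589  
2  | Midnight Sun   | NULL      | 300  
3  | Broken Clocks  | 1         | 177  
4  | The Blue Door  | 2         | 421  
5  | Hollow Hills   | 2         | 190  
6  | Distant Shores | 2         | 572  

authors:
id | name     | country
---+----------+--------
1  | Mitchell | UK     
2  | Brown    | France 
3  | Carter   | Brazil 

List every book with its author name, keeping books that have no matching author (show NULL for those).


LEFT JOIN keeps every row from books (the left table); where author_id has no match in authors, the author columns become NULL. Walk through each book:
  - book 1 (The Long Road): author_id=NULL, no match -> kept with NULL
  - book 2 (Midnight Sun): author_id=NULL, no match -> kept with NULL
  - book 3 (Broken Clocks): author_id=1 -> matches Mitchell
  - book 4 (The Blue Door): author_id=2 -> matches Brown
  - book 5 (Hollow Hills): author_id=2 -> matches Brown
  - book 6 (Distant Shores): author_id=2 -> matches Brown
All 6 rows appear; 2 have NULL author.

SQL:
SELECT a.title, b.name AS author
FROM books a
LEFT JOIN authors b ON a.author_id = b.id

Result:
title          | author  
---------------+---------
The Long Road  | NULL    
Midnight Sun   | NULL    
Broken Clocks  | Mitchell
The Blue Door  | Brown   
Hollow Hills   | Brown   
Distant Shores | Brown   


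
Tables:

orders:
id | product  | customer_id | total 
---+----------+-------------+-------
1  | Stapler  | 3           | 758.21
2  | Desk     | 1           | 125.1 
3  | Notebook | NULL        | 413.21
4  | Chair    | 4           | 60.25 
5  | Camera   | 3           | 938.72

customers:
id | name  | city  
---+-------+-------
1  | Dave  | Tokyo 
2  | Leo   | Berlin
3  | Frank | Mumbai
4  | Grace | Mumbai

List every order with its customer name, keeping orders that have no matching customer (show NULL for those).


LEFT JOIN keeps every row from orders (the left table); where customer_id has no match in customers, the customer columns become NULL. Walk through each order:
  - order 1 (Stapler): customer_id=3 -> matches Frank
  - order 2 (Desk): customer_id=1 -> matches Dave
  - order 3 (Notebook): customer_id=NULL, no match -> kept with NULL
  - order 4 (Chair): customer_id=4 -> matches Grace
  - order 5 (Camera): customer_id=3 -> matches Frank
All 5 rows appear; 1 has NULL customer.

SQL:
SELECT a.product, b.name AS customer
FROM orders a
LEFT JOIN customers b ON a.customer_id = b.id

Result:
product  | customer
---------+---------
Stapler  | Frank   
Desk     | Dave    
Notebook | NULL    
Chair    | Grace   
Camera   | Frank   


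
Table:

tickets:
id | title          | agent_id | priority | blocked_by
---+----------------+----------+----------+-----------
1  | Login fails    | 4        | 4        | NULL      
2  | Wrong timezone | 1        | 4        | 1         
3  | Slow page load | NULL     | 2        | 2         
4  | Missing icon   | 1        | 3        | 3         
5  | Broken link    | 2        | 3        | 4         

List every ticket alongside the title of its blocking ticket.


This is a self-join: tickets is joined to a second copy of itself, matching each row's blocked_by to another row's id. Use LEFT JOIN so rows with blocked_by=NULL are kept.
  - ticket 1 (Login fails): blocked_by=NULL -> NULL
  - ticket 2 (Wrong timezone): blocked_by=1 -> Login fails
  - ticket 3 (Slow page load): blocked_by=2 -> Wrong timezone
  - ticket 4 (Missing icon): blocked_by=3 -> Slow page load
  - ticket 5 (Broken link): blocked_by=4 -> Missing icon

SQL:
SELECT a.title AS item, b.title AS blocked_by
FROM tickets a
LEFT JOIN tickets b ON a.blocked_by = b.id

Result:
item           | blocked_by    
---------------+---------------
Login fails    | NULL          
Wrong timezone | Login fails   
Slow page load | Wrong timezone
Missing icon   | Slow page load
Broken link    | Missing icon  


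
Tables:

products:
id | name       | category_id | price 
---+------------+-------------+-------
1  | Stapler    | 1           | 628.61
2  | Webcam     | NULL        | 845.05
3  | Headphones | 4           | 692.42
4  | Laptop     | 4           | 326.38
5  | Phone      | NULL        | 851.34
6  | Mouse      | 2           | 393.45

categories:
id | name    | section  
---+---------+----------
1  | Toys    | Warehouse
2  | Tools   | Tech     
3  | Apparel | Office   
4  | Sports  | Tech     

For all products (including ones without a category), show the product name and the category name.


LEFT JOIN keeps every row from products (the left table); where category_id has no match in categories, the category columns become NULL. Walk through each product:
  - product 1 (Stapler): category_id=1 -> matches Toys
  - product 2 (Webcam): category_id=NULL, no match -> kept with NULL
  - product 3 (Headphones): category_id=4 -> matches Sports
  - product 4 (Laptop): category_id=4 -> matches Sports
  - product 5 (Phone): category_id=NULL, no match -> kept with NULL
  - product 6 (Mouse): category_id=2 -> matches Tools
All 6 rows appear; 2 have NULL category.

SQL:
SELECT a.name, b.name AS category
FROM products a
LEFT JOIN categories b ON a.category_id = b.id

Result:
name       | category
-----------+---------
Stapler    | Toys    
Webcam     | NULL    
Headphones | Sports  
Laptop     | Sports  
Phone      | NULL    
Mouse      | Tools   


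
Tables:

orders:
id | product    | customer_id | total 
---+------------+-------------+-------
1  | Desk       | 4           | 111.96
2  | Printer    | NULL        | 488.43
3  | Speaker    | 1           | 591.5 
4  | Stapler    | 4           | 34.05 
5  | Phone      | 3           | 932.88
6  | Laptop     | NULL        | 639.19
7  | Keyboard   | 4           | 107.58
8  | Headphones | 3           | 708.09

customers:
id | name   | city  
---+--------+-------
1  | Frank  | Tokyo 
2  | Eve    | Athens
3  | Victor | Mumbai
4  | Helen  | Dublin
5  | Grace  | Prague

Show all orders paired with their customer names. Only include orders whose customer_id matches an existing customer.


INNER JOIN keeps only orders rows whose customer_id matches an id in customers. Walk through each order:
  - order 1 (Desk): customer_id=4 -> matches Helen
  - order 2 (Printer): customer_id=NULL, no match -> dropped
  - order 3 (Speaker): customer_id=1 -> matches Frank
  - order 4 (Stapler): customer_id=4 -> matches Helen
  - order 5 (Phone): customer_id=3 -> matches Victor
  - order 6 (Laptop): customer_id=NULL, no match -> dropped
  - order 7 (Keyboard): customer_id=4 -> matches Helen
  - order 8 (Headphones): customer_id=3 -> matches Victor
So 2 of 8 rows are dropped.

SQL:
SELECT a.product, b.name AS customer
FROM orders a
INNER JOIN customers b ON a.customer_id = b.id

Result:
product    | customer
-----------+---------
Desk       | Helen   
Speaker    | Frank   
Stapler    | Helen   
Phone      | Victor  
Keyboard   | Helen   
Headphones | Victor  
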